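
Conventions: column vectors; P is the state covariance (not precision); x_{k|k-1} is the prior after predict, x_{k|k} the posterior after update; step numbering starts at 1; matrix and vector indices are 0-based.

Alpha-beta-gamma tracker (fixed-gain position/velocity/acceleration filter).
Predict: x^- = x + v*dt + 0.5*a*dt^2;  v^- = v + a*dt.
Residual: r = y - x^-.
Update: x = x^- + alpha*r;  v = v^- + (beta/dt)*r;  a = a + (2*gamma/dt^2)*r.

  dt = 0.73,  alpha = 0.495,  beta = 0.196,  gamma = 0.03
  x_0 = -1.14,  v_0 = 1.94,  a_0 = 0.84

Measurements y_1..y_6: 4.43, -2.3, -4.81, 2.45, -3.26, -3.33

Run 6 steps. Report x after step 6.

x_post = -2.3532

step 1: x_pred=0.5000  r=3.9300  x^+=2.4454  v^+=3.6084  a^+=1.2825
step 2: x_pred=5.4212  r=-7.7212  x^+=1.5992  v^+=2.4715  a^+=0.4131
step 3: x_pred=3.5135  r=-8.3235  x^+=-0.6066  v^+=0.5383  a^+=-0.5240
step 4: x_pred=-0.3533  r=2.8033  x^+=1.0343  v^+=0.9084  a^+=-0.2084
step 5: x_pred=1.6420  r=-4.9020  x^+=-0.7845  v^+=-0.5598  a^+=-0.7603
step 6: x_pred=-1.3958  r=-1.9342  x^+=-2.3532  v^+=-1.6342  a^+=-0.9781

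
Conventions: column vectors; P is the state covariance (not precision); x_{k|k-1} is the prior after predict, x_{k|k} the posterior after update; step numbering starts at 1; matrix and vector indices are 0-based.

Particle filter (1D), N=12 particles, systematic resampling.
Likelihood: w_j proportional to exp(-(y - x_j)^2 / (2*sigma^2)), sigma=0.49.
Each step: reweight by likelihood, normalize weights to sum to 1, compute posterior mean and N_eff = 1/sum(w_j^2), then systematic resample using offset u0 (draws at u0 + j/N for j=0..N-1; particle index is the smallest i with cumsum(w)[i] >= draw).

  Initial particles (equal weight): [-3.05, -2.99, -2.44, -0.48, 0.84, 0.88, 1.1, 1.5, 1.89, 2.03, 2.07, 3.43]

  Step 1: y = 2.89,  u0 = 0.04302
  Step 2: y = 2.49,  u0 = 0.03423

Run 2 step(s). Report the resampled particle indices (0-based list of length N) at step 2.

step 1: w=[0.0000, 0.0000, 0.0000, 0.0000, 0.0001, 0.0002, 0.0011, 0.0156, 0.1084, 0.1864, 0.2144, 0.4738]  mean=2.6771  Neff=3.1524  idx=[8, 9, 9, 9, 10, 10, 11, 11, 11, 11, 11, 11]
step 2: w=[0.0997, 0.1357, 0.1357, 0.1357, 0.1461, 0.1461, 0.0335, 0.0335, 0.0335, 0.0335, 0.0335, 0.0335]  mean=2.3091  Neff=8.7247  idx=[0, 1, 1, 2, 2, 3, 4, 4, 5, 5, 8, 10]

resampled_idx = [0, 1, 1, 2, 2, 3, 4, 4, 5, 5, 8, 10]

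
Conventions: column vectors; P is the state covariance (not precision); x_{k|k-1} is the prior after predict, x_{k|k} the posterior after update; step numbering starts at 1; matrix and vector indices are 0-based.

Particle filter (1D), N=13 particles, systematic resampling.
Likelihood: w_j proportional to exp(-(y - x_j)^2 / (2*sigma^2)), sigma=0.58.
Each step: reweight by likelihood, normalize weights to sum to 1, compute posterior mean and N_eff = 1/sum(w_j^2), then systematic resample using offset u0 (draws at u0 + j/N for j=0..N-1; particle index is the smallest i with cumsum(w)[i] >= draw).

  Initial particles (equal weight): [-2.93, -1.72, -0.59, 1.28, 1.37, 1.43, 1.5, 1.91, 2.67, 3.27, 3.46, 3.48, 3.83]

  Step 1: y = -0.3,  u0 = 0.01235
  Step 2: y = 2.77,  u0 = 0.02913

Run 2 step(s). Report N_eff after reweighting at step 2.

N_eff = 12.0000

step 1: w=[0.0000, 0.0503, 0.8885, 0.0246, 0.0159, 0.0118, 0.0082, 0.0007, 0.0000, 0.0000, 0.0000, 0.0000, 0.0000]  mean=-0.5270  Neff=1.2611  idx=[1, 2, 2, 2, 2, 2, 2, 2, 2, 2, 2, 2, 2]
step 2: w=[0.0000, 0.0833, 0.0833, 0.0833, 0.0833, 0.0833, 0.0833, 0.0833, 0.0833, 0.0833, 0.0833, 0.0833, 0.0833]  mean=-0.5900  Neff=12.0000  idx=[1, 2, 3, 4, 5, 5, 6, 7, 8, 9, 10, 11, 12]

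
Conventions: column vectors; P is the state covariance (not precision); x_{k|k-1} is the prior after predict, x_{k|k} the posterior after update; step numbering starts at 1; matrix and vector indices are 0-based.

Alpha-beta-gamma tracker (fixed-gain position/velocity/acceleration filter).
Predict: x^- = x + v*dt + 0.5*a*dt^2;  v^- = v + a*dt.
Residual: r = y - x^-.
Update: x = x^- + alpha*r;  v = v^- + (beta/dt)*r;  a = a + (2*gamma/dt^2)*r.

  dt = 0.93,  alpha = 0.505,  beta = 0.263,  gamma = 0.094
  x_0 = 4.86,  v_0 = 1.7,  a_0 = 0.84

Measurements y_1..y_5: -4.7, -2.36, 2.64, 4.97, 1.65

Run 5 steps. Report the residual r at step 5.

step 1: x_pred=6.8043  r=-11.5043  x^+=0.9946  v^+=-0.7722  a^+=-1.6606
step 2: x_pred=-0.4416  r=-1.9184  x^+=-1.4104  v^+=-2.8591  a^+=-2.0776
step 3: x_pred=-4.9678  r=7.6078  x^+=-1.1259  v^+=-2.6398  a^+=-0.4239
step 4: x_pred=-3.7642  r=8.7342  x^+=0.6466  v^+=-0.5641  a^+=1.4746
step 5: x_pred=0.7597  r=0.8903  x^+=1.2093  v^+=1.0591  a^+=1.6681

resid = 0.8903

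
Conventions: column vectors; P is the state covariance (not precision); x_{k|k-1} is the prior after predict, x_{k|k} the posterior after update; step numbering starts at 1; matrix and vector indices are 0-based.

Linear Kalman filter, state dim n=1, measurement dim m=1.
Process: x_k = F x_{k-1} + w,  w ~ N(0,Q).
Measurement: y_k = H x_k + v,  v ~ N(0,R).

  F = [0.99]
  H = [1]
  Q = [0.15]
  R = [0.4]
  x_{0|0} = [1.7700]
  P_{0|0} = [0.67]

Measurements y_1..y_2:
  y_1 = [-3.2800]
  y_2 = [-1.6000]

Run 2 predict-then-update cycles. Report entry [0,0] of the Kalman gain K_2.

K[0,0] = 0.5074

step 1: x^-=[1.7523]  P^-=[0.8067]  S=[1.2067]  K=[0.6685]  nu=[-5.0323]  x^+=[-1.6118]  P^+=[0.2674]
step 2: x^-=[-1.5957]  P^-=[0.4121]  S=[0.8121]  K=[0.5074]  nu=[-0.0043]  x^+=[-1.5979]  P^+=[0.2030]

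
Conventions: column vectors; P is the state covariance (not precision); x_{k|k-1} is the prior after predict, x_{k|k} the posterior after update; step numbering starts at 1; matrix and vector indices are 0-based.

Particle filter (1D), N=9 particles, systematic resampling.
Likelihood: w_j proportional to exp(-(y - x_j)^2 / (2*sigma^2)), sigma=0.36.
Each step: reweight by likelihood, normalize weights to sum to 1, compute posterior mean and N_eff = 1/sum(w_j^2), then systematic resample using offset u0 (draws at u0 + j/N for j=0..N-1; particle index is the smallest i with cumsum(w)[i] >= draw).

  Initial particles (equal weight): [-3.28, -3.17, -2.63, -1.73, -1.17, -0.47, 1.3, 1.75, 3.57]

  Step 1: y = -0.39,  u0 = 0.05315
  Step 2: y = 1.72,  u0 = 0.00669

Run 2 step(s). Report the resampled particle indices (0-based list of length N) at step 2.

step 1: w=[0.0000, 0.0000, 0.0000, 0.0009, 0.0892, 0.9099, 0.0000, 0.0000, 0.0000]  mean=-0.5336  Neff=1.1964  idx=[4, 5, 5, 5, 5, 5, 5, 5, 5]
step 2: w=[0.0000, 0.1250, 0.1250, 0.1250, 0.1250, 0.1250, 0.1250, 0.1250, 0.1250]  mean=-0.4700  Neff=8.0000  idx=[1, 1, 2, 3, 4, 5, 6, 7, 8]

resampled_idx = [1, 1, 2, 3, 4, 5, 6, 7, 8]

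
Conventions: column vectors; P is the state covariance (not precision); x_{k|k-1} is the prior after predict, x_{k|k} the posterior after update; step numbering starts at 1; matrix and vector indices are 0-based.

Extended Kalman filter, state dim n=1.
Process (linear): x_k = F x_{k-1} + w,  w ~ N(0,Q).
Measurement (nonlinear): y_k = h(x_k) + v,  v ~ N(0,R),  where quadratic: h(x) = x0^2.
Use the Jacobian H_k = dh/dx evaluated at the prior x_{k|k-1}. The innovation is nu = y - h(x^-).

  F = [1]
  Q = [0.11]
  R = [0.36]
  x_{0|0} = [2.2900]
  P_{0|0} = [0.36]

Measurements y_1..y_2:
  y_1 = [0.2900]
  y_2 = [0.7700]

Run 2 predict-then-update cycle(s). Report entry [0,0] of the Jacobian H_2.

step 1: x^-=[2.2900]  P^-=[0.4700]  H_jac=[4.5800]  S=[10.2189]  K=[0.2106]  nu=[-4.9541]  x^+=[1.2464]  P^+=[0.0166]
step 2: x^-=[1.2464]  P^-=[0.1266]  H_jac=[2.4929]  S=[1.1465]  K=[0.2752]  nu=[-0.7836]  x^+=[1.0308]  P^+=[0.0397]

H_jac[0,0] = 2.4929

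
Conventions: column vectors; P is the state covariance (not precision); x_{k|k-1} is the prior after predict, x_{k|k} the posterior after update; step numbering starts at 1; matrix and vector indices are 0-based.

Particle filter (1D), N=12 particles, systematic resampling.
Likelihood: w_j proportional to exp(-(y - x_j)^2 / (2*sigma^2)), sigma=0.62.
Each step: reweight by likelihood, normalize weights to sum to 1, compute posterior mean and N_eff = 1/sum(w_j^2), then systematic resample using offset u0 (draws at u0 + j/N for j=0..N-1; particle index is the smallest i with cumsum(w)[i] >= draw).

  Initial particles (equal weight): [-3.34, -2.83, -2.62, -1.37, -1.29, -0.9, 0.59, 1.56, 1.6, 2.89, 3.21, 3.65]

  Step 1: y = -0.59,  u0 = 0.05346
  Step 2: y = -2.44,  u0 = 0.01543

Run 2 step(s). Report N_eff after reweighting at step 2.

N_eff = 8.0261

step 1: w=[0.0000, 0.0007, 0.0023, 0.2223, 0.2594, 0.4329, 0.0802, 0.0012, 0.0010, 0.0000, 0.0000, 0.0000]  mean=-0.9862  Neff=3.2201  idx=[3, 3, 3, 4, 4, 4, 5, 5, 5, 5, 5, 6]
step 2: w=[0.1564, 0.1564, 0.1564, 0.1241, 0.1241, 0.1241, 0.0317, 0.0317, 0.0317, 0.0317, 0.0317, 0.0000]  mean=-1.2657  Neff=8.0261  idx=[0, 0, 1, 1, 2, 2, 3, 4, 4, 5, 6, 8]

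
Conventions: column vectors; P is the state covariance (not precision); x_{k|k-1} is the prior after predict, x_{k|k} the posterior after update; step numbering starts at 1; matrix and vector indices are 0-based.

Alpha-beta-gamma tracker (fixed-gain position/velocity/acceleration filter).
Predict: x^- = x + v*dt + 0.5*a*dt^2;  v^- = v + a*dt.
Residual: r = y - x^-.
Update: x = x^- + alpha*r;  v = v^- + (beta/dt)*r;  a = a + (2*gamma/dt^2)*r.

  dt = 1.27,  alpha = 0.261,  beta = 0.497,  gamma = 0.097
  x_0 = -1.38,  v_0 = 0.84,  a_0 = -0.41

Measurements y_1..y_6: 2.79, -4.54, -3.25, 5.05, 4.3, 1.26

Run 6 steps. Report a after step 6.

a_post = 0.7754

step 1: x_pred=-0.6438  r=3.4338  x^+=0.2524  v^+=1.6631  a^+=0.0030
step 2: x_pred=2.3670  r=-6.9070  x^+=0.5642  v^+=-1.0360  a^+=-0.8277
step 3: x_pred=-1.4190  r=-1.8310  x^+=-1.8969  v^+=-2.8038  a^+=-1.0480
step 4: x_pred=-6.3029  r=11.3529  x^+=-3.3398  v^+=0.3081  a^+=0.3176
step 5: x_pred=-2.6924  r=6.9924  x^+=-0.8674  v^+=3.4478  a^+=1.1586
step 6: x_pred=4.4457  r=-3.1857  x^+=3.6142  v^+=3.6725  a^+=0.7754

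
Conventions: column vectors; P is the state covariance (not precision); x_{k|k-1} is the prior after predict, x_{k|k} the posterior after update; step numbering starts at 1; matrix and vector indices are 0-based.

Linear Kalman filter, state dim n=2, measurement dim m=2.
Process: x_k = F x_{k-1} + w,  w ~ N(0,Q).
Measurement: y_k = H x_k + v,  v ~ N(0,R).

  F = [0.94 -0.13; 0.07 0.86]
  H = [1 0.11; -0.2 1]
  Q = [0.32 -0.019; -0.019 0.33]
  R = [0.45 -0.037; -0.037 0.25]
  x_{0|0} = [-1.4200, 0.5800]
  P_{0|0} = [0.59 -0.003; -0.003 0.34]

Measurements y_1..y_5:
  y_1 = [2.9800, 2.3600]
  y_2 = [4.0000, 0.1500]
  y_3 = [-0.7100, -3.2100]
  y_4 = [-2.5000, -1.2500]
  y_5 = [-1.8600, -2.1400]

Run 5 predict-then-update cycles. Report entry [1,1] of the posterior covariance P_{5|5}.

P_post[1,1] = 0.1568

step 1: x^-=[-1.4102, 0.3994]  P^-=[0.8478 -0.0206; -0.0206 0.5840]  S=[1.3003 -0.1625; -0.1625 0.8761]  K=[0.6379 -0.0987; 0.1202 0.6935]  nu=[4.3463, 1.6786]  x^+=[1.1966, 2.0860]  P^+=[0.2897 0.0096; 0.0096 0.1709]
step 2: x^-=[0.8536, 1.8778]  P^-=[0.5765 -0.0113; -0.0113 0.4590]  S=[1.0295 -0.1129; -0.1129 0.7365]  K=[0.5491 -0.0878; 0.1085 0.6428]  nu=[2.9399, -1.5570]  x^+=[2.6045, 1.1959]  P^+=[0.2495 0.0076; 0.0076 0.1582]
step 3: x^-=[2.2928, 1.2108]  P^-=[0.5413 -0.0142; -0.0142 0.4492]  S=[0.9936 -0.1097; -0.1097 0.7265]  K=[0.5335 -0.0880; 0.1059 0.6382]  nu=[-3.1360, -3.9622]  x^+=[0.9683, -1.6500]  P^+=[0.2426 0.0068; 0.0068 0.1570]
step 4: x^-=[1.1247, -1.3512]  P^-=[0.5353 -0.0152; -0.0152 0.4481]  S=[0.9874 -0.1096; -0.1096 0.7256]  K=[0.5307 -0.0883; 0.1053 0.6377]  nu=[-3.4760, 0.3261]  x^+=[-0.7487, -1.5094]  P^+=[0.2413 0.0066; 0.0066 0.1568]
step 5: x^-=[-0.5076, -1.3505]  P^-=[0.5343 -0.0154; -0.0154 0.4480]  S=[0.9863 -0.1097; -0.1097 0.7255]  K=[0.5302 -0.0884; 0.1052 0.6376]  nu=[-1.2039, -0.8910]  x^+=[-1.0671, -2.0453]  P^+=[0.2411 0.0065; 0.0065 0.1568]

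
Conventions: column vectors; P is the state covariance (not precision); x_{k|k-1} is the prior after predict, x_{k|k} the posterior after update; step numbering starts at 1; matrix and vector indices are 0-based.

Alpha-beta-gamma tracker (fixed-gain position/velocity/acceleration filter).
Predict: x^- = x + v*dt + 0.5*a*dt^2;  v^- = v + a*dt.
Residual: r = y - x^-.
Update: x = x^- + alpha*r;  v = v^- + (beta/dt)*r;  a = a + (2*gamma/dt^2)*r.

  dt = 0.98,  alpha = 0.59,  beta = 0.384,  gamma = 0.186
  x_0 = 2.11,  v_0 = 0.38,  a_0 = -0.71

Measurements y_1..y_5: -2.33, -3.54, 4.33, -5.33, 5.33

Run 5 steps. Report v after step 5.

v_post = 4.2976

step 1: x_pred=2.1415  r=-4.4715  x^+=-0.4967  v^+=-2.0679  a^+=-2.4420
step 2: x_pred=-3.6959  r=0.1559  x^+=-3.6039  v^+=-4.3999  a^+=-2.3816
step 3: x_pred=-9.0595  r=13.3895  x^+=-1.1597  v^+=-1.4874  a^+=2.8047
step 4: x_pred=-1.2706  r=-4.0594  x^+=-3.6656  v^+=-0.3295  a^+=1.2323
step 5: x_pred=-3.3968  r=8.7268  x^+=1.7520  v^+=4.2976  a^+=4.6125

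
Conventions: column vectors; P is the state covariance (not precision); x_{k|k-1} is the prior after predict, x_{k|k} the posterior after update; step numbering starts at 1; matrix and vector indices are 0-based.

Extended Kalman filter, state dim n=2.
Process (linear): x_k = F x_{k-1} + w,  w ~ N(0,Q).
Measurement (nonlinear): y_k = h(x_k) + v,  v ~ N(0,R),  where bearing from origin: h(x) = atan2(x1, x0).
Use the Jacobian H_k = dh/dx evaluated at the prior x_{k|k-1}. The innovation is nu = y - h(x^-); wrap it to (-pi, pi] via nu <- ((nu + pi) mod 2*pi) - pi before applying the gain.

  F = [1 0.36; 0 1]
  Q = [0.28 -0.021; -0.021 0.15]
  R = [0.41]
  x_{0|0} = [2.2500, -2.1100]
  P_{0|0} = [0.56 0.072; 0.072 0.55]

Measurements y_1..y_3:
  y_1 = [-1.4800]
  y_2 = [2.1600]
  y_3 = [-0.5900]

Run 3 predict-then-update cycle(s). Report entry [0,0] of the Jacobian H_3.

H_jac[0,0] = 0.1702

step 1: x^-=[1.4904, -2.1100]  P^-=[0.9631 0.2490; 0.2490 0.7000]  H_jac=[0.3162 0.2233]  S=[0.5764]  K=[0.6248; 0.4078]  nu=[-0.5242]  x^+=[1.1629, -2.3238]  P^+=[0.7381 0.1021; 0.1021 0.6041]
step 2: x^-=[0.3263, -2.3238]  P^-=[1.1699 0.2986; 0.2986 0.7541]  H_jac=[0.4220 0.0593]  S=[0.6359]  K=[0.8042; 0.2684]  nu=[-2.6919]  x^+=[-1.8385, -3.0464]  P^+=[0.7586 0.1613; 0.1613 0.7083]
step 3: x^-=[-2.9352, -3.0464]  P^-=[1.2466 0.3953; 0.3953 0.8583]  H_jac=[0.1702 -0.1640]  S=[0.4471]  K=[0.3296; -0.1643]  nu=[1.7476]  x^+=[-2.3592, -3.3336]  P^+=[1.1980 0.4195; 0.4195 0.8462]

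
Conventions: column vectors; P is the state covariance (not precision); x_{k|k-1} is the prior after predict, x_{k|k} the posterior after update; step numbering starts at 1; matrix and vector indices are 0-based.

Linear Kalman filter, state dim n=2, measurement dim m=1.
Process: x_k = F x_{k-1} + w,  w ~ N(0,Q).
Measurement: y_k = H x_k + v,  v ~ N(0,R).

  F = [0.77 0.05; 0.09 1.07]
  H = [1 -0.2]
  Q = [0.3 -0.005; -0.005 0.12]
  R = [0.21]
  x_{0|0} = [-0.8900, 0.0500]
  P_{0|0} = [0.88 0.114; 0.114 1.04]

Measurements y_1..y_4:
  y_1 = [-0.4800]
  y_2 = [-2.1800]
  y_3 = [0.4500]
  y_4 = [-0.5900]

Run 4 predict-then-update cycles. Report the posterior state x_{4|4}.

step 1: x^-=[-0.6828, -0.0266]  P^-=[0.8331 0.2061; 0.2061 1.3398]  S=[1.0143]  K=[0.7808; -0.0610]  nu=[0.1975]  x^+=[-0.5286, -0.0387]  P^+=[0.2148 0.2544; 0.2544 1.3360]
step 2: x^-=[-0.4090, -0.0889]  P^-=[0.4503 0.2921; 0.2921 1.7003]  S=[0.6115]  K=[0.6409; -0.0784]  nu=[-1.7888]  x^+=[-1.5554, 0.0514]  P^+=[0.1992 0.3228; 0.3228 1.6966]
step 3: x^-=[-1.1951, -0.0850]  P^-=[0.4472 0.3670; 0.3670 2.1262]  S=[0.5954]  K=[0.6277; -0.0978]  nu=[1.6281]  x^+=[-0.1731, -0.2442]  P^+=[0.2125 0.4036; 0.4036 2.1205]
step 4: x^-=[-0.1455, -0.2769]  P^-=[0.4624 0.4575; 0.4575 2.6272]  S=[0.5945]  K=[0.6239; -0.1143]  nu=[-0.4999]  x^+=[-0.4574, -0.2197]  P^+=[0.2310 0.4999; 0.4999 2.6194]

x_post = [-0.4574, -0.2197]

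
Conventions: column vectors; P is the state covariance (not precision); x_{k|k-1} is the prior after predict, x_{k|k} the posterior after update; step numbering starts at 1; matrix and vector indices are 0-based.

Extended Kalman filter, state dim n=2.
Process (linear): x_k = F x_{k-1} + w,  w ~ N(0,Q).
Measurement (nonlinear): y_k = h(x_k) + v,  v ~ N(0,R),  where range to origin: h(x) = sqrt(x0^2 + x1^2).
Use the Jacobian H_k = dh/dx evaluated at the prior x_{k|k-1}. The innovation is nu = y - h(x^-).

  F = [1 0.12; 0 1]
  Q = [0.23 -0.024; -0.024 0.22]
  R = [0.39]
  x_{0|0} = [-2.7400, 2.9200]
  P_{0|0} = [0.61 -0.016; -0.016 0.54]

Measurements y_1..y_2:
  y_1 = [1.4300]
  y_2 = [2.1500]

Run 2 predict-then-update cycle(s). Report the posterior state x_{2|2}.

x_post = [-1.1508, 1.7882]

step 1: x^-=[-2.3896, 2.9200]  P^-=[0.8439 0.0248; 0.0248 0.7600]  H_jac=[-0.6333 0.7739]  S=[1.1594]  K=[-0.4445; 0.4938]  nu=[-2.3431]  x^+=[-1.3482, 1.7630]  P^+=[0.6149 0.2792; 0.2792 0.4773]
step 2: x^-=[-1.1366, 1.7630]  P^-=[0.9188 0.3125; 0.3125 0.6973]  H_jac=[-0.5418 0.8405]  S=[0.8677]  K=[-0.2710; 0.4803]  nu=[0.0523]  x^+=[-1.1508, 1.7882]  P^+=[0.8551 0.4255; 0.4255 0.4972]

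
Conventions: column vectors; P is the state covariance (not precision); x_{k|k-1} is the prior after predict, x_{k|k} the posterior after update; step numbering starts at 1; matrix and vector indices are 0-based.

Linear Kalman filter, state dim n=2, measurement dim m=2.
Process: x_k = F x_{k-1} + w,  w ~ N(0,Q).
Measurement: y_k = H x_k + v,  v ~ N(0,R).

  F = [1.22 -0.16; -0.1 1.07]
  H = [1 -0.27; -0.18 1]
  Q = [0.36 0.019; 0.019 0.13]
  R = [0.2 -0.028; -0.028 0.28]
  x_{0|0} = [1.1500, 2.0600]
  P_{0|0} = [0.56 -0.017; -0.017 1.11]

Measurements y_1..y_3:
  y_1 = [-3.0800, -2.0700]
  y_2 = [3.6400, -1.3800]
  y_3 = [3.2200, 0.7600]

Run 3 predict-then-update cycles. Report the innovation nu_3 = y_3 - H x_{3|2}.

step 1: x^-=[1.0734, 2.0892]  P^-=[1.2286 -0.2618; -0.2618 1.4101]  S=[1.6727 -0.9044; -0.9044 1.8241]  K=[0.8656 0.1644; 0.0653 0.8312]  nu=[-3.5893, -3.9660]  x^+=[-2.6856, -1.4418]  P^+=[0.1833 0.0548; 0.0548 0.2408]
step 2: x^-=[-3.0458, -1.2741]  P^-=[0.6176 0.0278; 0.0278 0.3958]  S=[0.8314 -0.2169; -0.2169 0.6858]  K=[0.7652 0.1204; 0.0584 0.5883]  nu=[6.3417, -0.6541]  x^+=[1.7282, -1.2887]  P^+=[0.1608 0.0412; 0.0412 0.1705]
step 3: x^-=[2.3146, -1.5518]  P^-=[0.5876 0.0247; 0.0247 0.3180]  S=[0.7975 -0.1937; -0.1937 0.6081]  K=[0.7545 0.1070; 0.0526 0.5324]  nu=[0.4865, 2.7284]  x^+=[2.9736, -0.0737]  P^+=[0.1580 0.0373; 0.0373 0.1543]

innov = [0.4865, 2.7284]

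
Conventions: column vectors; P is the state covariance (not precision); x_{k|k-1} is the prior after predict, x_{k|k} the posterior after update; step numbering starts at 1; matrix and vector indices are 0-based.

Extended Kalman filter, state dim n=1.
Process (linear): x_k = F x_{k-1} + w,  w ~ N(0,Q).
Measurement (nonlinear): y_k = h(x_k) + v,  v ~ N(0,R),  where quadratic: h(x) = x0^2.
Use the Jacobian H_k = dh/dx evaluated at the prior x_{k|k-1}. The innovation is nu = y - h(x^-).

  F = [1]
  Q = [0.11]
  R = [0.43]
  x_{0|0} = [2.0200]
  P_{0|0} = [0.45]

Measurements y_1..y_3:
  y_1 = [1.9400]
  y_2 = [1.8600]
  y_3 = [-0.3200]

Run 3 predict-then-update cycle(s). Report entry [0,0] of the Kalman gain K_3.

step 1: x^-=[2.0200]  P^-=[0.5600]  H_jac=[4.0400]  S=[9.5701]  K=[0.2364]  nu=[-2.1404]  x^+=[1.5140]  P^+=[0.0252]
step 2: x^-=[1.5140]  P^-=[0.1352]  H_jac=[3.0280]  S=[1.6693]  K=[0.2452]  nu=[-0.4322]  x^+=[1.4080]  P^+=[0.0348]
step 3: x^-=[1.4080]  P^-=[0.1448]  H_jac=[2.8161]  S=[1.5784]  K=[0.2584]  nu=[-2.3026]  x^+=[0.8131]  P^+=[0.0395]

K[0,0] = 0.2584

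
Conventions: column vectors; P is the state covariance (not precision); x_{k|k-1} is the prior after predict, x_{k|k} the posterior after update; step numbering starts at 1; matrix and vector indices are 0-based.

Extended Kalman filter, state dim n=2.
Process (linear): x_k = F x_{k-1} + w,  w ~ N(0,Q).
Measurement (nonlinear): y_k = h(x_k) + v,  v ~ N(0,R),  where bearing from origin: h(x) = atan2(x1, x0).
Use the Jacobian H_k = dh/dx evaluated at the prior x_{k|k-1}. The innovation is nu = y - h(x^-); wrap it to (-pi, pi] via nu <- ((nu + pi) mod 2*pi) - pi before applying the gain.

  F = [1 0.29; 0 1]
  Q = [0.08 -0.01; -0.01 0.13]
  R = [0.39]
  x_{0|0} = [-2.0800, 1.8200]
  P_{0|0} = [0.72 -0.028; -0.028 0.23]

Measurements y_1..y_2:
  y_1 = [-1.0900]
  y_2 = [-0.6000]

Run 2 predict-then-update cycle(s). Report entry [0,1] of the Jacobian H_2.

H_jac[0,1] = -0.3069

step 1: x^-=[-1.5522, 1.8200]  P^-=[0.8031 0.0287; 0.0287 0.3600]  H_jac=[-0.3181 -0.2713]  S=[0.5027]  K=[-0.5237; -0.2124]  nu=[2.9162]  x^+=[-3.0793, 1.2005]  P^+=[0.6653 -0.0272; -0.0272 0.3373]
step 2: x^-=[-2.7311, 1.2005]  P^-=[0.7578 0.0606; 0.0606 0.4673]  H_jac=[-0.1349 -0.3069]  S=[0.4528]  K=[-0.2668; -0.3347]  nu=[2.9557]  x^+=[-3.5198, 0.2111]  P^+=[0.7256 0.0202; 0.0202 0.4166]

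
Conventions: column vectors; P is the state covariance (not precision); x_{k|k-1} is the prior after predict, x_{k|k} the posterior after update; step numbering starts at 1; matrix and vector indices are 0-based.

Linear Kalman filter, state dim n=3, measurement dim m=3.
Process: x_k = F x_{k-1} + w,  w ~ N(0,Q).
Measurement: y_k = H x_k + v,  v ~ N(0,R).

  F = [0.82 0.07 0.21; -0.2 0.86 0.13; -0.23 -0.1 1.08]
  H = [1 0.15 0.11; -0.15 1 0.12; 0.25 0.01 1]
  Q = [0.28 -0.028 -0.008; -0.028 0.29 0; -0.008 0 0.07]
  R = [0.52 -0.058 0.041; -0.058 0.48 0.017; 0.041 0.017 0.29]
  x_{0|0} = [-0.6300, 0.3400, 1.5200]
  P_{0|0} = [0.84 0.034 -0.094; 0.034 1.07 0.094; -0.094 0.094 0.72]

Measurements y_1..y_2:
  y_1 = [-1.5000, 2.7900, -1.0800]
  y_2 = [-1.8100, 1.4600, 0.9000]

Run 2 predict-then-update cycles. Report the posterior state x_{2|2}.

x_post = [-1.4270, 1.4383, 0.7181]

step 1: x^-=[-0.1736, 0.6160, 1.7525]  P^-=[0.8561 -0.0464 -0.0875; -0.0464 1.1414 0.1509; -0.0875 0.1509 0.9929]  S=[1.3856 -0.0372 0.2966; -0.0372 1.7082 0.2655; 0.2966 0.2655 1.2955]  K=[0.6084 -0.0916 -0.0232; 0.1328 0.6945 -0.0564; -0.1322 0.0429 0.7721]  nu=[-1.6116, 1.9377, -2.7953]  x^+=[-1.2667, 1.9054, -0.1098]  P^+=[0.3313 -0.0221 -0.0660; -0.0221 0.3210 0.0032; -0.0660 0.0032 0.2357]
step 2: x^-=[-0.9284, 1.8777, -0.0178]  P^-=[0.4896 -0.0755 -0.0722; -0.0755 0.5564 0.0438; -0.0722 0.0438 0.3967]  S=[0.9898 -0.1184 0.1368; -0.1184 1.0889 0.0856; 0.1368 0.0856 0.6818]  K=[0.4652 -0.0934 -0.0090; 0.0828 0.5383 -0.0394; -0.0964 0.0386 0.5705]  nu=[-1.1613, -0.5548, 1.1311]  x^+=[-1.4270, 1.4383, 0.7181]  P^+=[0.2565 -0.0276 -0.0490; -0.0276 0.2481 0.0055; -0.0490 0.0055 0.1744]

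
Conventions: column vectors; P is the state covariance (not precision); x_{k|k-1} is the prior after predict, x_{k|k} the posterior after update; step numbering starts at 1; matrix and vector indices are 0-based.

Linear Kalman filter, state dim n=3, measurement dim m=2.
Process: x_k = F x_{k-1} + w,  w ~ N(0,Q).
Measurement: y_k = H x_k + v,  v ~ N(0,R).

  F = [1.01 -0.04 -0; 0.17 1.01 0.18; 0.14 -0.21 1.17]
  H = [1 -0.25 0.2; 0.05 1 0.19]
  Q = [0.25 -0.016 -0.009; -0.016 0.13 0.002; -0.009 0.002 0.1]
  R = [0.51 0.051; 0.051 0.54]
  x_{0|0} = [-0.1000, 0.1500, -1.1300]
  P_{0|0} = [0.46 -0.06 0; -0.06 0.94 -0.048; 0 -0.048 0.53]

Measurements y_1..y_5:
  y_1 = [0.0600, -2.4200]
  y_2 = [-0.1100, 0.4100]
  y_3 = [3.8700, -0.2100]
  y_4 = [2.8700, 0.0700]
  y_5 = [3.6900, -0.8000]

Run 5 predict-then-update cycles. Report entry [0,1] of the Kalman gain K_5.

K[0,1] = -0.0387

step 1: x^-=[-0.1070, -0.0689, -1.3676]  P^-=[0.7256 -0.0354 0.0792; -0.0354 1.0813 -0.1361; 0.0792 -0.1361 0.9031]  S=[1.4023 -0.1886; -0.1886 1.6020]  K=[0.5450 0.0741; -0.1514 0.6399; 0.2163 0.0501]  nu=[0.4233, -2.0859]  x^+=[-0.0309, -1.4678, -1.3806]  P^+=[0.3155 0.0680 -0.0838; 0.0680 0.3566 -0.1168; -0.0838 -0.1168 0.8376]
step 2: x^-=[0.0276, -1.7362, -1.3114]  P^-=[0.5669 0.0782 -0.0698; 0.0782 0.5058 -0.0350; -0.0698 -0.0350 1.2944]  S=[1.0968 0.0600; 0.0600 1.0871]  K=[0.4831 0.0592; -0.0759 0.4669; 0.1704 0.1814]  nu=[-0.3093, 2.3940]  x^+=[0.0197, -0.5949, -0.9298]  P^+=[0.3037 0.0751 -0.1776; 0.0751 0.2667 -0.1168; -0.1776 -0.1168 1.2230]
step 3: x^-=[0.0437, -0.7649, -0.9602]  P^-=[0.5542 0.0701 -0.1846; 0.0701 0.4229 0.0447; -0.1846 0.0447 1.7867]  S=[1.0487 0.0800; 0.0800 1.0493]  K=[0.4747 0.0236; -0.0574 0.4189; 0.1275 0.3476]  nu=[3.8271, 0.7351]  x^+=[1.8778, -0.6767, -0.2166]  P^+=[0.3155 0.0725 -0.2702; 0.0725 0.2392 -0.1031; -0.2702 -0.1031 1.6358]
step 4: x^-=[1.9237, -0.4032, 0.1516]  P^-=[0.5663 0.0536 -0.2926; 0.0536 0.4070 0.1325; -0.2926 0.1325 2.3139]  S=[1.0372 0.0801; 0.0801 1.0821]  K=[0.4775 -0.0110; -0.0522 0.4057; 0.0929 0.5083]  nu=[0.8152, 0.3482]  x^+=[2.3091, -0.3045, 0.4044]  P^+=[0.3305 0.0687 -0.3519; 0.0687 0.2294 -0.0866; -0.3519 -0.0866 2.0178]
step 5: x^-=[2.3444, 0.1578, 0.8603]  P^-=[0.5820 0.0378 -0.3871; 0.0378 0.4096 0.2155; -0.3871 0.2155 2.8019]  S=[1.0344 0.0769; 0.0769 1.1305]  K=[0.4815 -0.0387; -0.0508 0.4037; 0.0679 0.6398]  nu=[1.2130, -1.2385]  x^+=[2.9764, -0.4038, 0.1502]  P^+=[0.3433 0.0656 -0.4164; 0.0656 0.2259 -0.0725; -0.4164 -0.0725 2.3277]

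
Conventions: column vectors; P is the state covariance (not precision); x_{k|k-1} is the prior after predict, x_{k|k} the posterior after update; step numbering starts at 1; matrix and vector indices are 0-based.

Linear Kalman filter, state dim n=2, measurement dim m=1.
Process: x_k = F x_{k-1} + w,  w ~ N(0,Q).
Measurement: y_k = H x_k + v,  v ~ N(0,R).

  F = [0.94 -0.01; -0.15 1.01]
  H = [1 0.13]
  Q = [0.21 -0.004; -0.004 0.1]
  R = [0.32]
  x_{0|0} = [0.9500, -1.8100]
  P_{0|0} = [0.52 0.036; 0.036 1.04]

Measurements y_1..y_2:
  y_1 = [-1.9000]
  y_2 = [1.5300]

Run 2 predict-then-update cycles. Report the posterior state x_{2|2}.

step 1: x^-=[0.9111, -1.9706]  P^-=[0.6689 -0.0536; -0.0536 1.1617]  S=[0.9946]  K=[0.6655; 0.0980]  nu=[-2.5549]  x^+=[-0.7893, -2.2209]  P^+=[0.2284 -0.1184; -0.1184 1.1522]
step 2: x^-=[-0.7197, -2.1247]  P^-=[0.4141 -0.1605; -0.1605 1.3163]  S=[0.7147]  K=[0.5503; 0.0149]  nu=[2.5259]  x^+=[0.6703, -2.0870]  P^+=[0.1977 -0.1663; -0.1663 1.3162]

x_post = [0.6703, -2.0870]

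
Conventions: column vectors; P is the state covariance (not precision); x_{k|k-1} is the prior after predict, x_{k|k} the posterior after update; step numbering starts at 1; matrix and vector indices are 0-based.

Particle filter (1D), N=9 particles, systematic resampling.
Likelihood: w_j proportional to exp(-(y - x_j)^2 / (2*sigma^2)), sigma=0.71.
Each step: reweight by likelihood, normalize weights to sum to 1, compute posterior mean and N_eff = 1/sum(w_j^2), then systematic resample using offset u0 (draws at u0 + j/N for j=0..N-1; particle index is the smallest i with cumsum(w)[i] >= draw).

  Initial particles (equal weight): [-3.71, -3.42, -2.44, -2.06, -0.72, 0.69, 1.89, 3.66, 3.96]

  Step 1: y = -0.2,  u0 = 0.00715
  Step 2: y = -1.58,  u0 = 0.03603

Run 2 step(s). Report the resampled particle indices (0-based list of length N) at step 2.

step 1: w=[0.0000, 0.0000, 0.0054, 0.0254, 0.6008, 0.3581, 0.0103, 0.0000, 0.0000]  mean=-0.2316  Neff=2.0412  idx=[3, 4, 4, 4, 4, 4, 5, 5, 5]
step 2: w=[0.2475, 0.1494, 0.1494, 0.1494, 0.1494, 0.1494, 0.0019, 0.0019, 0.0019]  mean=-1.0437  Neff=5.7859  idx=[0, 0, 1, 1, 2, 3, 4, 4, 5]

resampled_idx = [0, 0, 1, 1, 2, 3, 4, 4, 5]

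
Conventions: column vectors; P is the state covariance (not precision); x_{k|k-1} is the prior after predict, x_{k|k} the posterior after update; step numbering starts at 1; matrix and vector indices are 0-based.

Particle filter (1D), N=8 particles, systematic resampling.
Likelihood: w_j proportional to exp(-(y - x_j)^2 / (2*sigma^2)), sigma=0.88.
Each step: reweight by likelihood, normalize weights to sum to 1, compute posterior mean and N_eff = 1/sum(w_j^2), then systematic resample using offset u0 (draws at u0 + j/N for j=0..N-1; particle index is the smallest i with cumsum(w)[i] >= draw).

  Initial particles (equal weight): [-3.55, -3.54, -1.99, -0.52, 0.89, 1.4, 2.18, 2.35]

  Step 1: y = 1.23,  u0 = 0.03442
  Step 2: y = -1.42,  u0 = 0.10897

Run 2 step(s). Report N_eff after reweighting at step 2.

step 1: w=[0.0000, 0.0000, 0.0004, 0.0454, 0.3040, 0.3215, 0.1829, 0.1457]  mean=1.4376  Neff=3.9591  idx=[3, 4, 4, 5, 5, 5, 6, 7]
step 2: w=[0.8787, 0.0473, 0.0473, 0.0087, 0.0087, 0.0087, 0.0003, 0.0002]  mean=-0.3350  Neff=1.2872  idx=[0, 0, 0, 0, 0, 0, 0, 4]

N_eff = 1.2872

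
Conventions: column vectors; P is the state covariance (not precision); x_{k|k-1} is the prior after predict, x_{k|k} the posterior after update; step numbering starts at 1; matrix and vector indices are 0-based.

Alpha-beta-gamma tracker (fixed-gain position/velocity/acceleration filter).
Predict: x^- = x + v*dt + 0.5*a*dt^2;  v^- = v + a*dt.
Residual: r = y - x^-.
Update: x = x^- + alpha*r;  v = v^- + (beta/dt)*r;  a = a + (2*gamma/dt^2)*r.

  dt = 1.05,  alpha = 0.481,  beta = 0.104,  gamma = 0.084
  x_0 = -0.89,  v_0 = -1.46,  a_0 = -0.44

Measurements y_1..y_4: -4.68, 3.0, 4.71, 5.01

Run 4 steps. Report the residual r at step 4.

step 1: x_pred=-2.6656  r=-2.0144  x^+=-3.6345  v^+=-2.1215  a^+=-0.7470
step 2: x_pred=-6.2739  r=9.2739  x^+=-1.8131  v^+=-1.9873  a^+=0.6662
step 3: x_pred=-3.5325  r=8.2425  x^+=0.4321  v^+=-0.4714  a^+=1.9222
step 4: x_pred=0.9968  r=4.0132  x^+=2.9271  v^+=1.9444  a^+=2.5337

resid = 4.0132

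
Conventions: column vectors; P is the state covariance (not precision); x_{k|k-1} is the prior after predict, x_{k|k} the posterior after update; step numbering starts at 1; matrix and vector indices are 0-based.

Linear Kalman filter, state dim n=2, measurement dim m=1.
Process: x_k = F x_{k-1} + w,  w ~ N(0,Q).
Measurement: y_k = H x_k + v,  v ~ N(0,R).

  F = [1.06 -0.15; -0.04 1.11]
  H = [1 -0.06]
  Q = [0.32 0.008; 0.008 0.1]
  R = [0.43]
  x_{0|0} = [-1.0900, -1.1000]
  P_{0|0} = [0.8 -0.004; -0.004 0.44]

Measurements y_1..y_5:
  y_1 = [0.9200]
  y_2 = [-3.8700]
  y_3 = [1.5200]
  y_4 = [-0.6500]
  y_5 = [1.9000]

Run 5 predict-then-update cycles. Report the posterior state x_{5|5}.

step 1: x^-=[-0.9904, -1.1774]  P^-=[1.2301 -0.1039; -0.1039 0.6438]  S=[1.6748]  K=[0.7382; -0.0851]  nu=[1.8398]  x^+=[0.3676, -1.3340]  P^+=[0.3175 0.0013; 0.0013 0.6316]
step 2: x^-=[0.5898, -1.4954]  P^-=[0.6905 -0.1091; -0.1091 0.8786]  S=[1.1368]  K=[0.6132; -0.1423]  nu=[-4.5495]  x^+=[-2.2000, -0.8479]  P^+=[0.2631 -0.0099; -0.0099 0.8556]
step 3: x^-=[-2.2048, -0.8531]  P^-=[0.6380 -0.1573; -0.1573 1.1555]  S=[1.0910]  K=[0.5934; -0.2077]  nu=[3.6736]  x^+=[-0.0248, -1.6161]  P^+=[0.2538 -0.0228; -0.0228 1.1084]
step 4: x^-=[0.2161, -1.7929]  P^-=[0.6374 -0.2143; -0.2143 1.4681]  S=[1.0984]  K=[0.5920; -0.2753]  nu=[-0.9737]  x^+=[-0.3603, -1.5249]  P^+=[0.2524 -0.0353; -0.0353 1.3849]
step 5: x^-=[-0.1532, -1.6782]  P^-=[0.6460 -0.2750; -0.2750 1.8098]  S=[1.1155]  K=[0.5939; -0.3439]  nu=[1.9525]  x^+=[1.0064, -2.3496]  P^+=[0.2525 -0.0472; -0.0472 1.6779]

x_post = [1.0064, -2.3496]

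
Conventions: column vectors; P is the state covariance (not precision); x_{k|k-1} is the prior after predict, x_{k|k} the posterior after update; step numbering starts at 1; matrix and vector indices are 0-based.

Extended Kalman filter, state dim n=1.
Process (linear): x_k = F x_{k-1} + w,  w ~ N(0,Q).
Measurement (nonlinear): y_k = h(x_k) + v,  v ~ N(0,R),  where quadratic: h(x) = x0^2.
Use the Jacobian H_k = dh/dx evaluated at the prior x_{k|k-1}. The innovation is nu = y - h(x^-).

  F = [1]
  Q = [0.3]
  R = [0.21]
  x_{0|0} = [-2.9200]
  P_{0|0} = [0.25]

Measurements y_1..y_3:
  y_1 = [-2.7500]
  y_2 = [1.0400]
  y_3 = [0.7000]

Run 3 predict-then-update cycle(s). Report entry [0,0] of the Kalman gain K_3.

step 1: x^-=[-2.9200]  P^-=[0.5500]  H_jac=[-5.8400]  S=[18.9681]  K=[-0.1693]  nu=[-11.2764]  x^+=[-1.0105]  P^+=[0.0061]
step 2: x^-=[-1.0105]  P^-=[0.3061]  H_jac=[-2.0210]  S=[1.4602]  K=[-0.4236]  nu=[0.0189]  x^+=[-1.0185]  P^+=[0.0440]
step 3: x^-=[-1.0185]  P^-=[0.3440]  H_jac=[-2.0370]  S=[1.6375]  K=[-0.4280]  nu=[-0.3373]  x^+=[-0.8741]  P^+=[0.0441]

K[0,0] = -0.4280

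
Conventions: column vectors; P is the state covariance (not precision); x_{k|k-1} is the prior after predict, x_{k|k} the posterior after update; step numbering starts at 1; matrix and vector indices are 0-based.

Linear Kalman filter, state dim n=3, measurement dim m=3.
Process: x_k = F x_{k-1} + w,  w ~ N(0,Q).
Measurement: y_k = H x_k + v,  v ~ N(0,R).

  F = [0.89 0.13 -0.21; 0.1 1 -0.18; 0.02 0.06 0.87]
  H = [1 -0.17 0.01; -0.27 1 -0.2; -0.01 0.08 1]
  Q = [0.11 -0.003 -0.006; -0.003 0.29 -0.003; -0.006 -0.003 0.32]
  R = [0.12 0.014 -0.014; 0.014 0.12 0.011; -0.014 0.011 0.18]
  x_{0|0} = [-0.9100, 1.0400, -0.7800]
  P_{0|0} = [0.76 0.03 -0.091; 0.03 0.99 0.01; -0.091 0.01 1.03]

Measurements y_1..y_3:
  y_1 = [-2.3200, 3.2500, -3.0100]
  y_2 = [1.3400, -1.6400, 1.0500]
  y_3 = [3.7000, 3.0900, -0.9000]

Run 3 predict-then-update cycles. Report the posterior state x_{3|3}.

x_post = [2.6216, 2.4740, -0.8947]

step 1: x^-=[-0.5109, 1.0894, -0.6344]  P^-=[0.8146 0.2735 -0.2403; 0.2735 1.3266 -0.1016; -0.2403 -0.1016 1.1014]  S=[0.8756 -0.1033 -0.2299; -0.1033 1.4171 -0.1452; -0.2299 -0.1452 1.2781]  K=[0.8902 0.1365 -0.0016; 0.2007 0.9277 0.1429; -0.0330 -0.0977 0.8402]  nu=[-1.6176, 1.8958, -2.4679]  x^+=[-1.6880, 2.1709, -2.8398]  P^+=[0.1188 0.0579 -0.0147; 0.0579 0.1359 0.0228; -0.0147 0.0228 0.1487]
step 2: x^-=[-0.6238, 2.5133, -2.3741]  P^-=[0.2306 0.0805 -0.0358; 0.0805 0.4358 0.0020; -0.0358 0.0020 0.4351]  S=[0.3351 -0.0317 -0.0474; -0.0317 0.5419 -0.0315; -0.0474 -0.0315 0.6188]  K=[0.6547 0.0854 0.0034; 0.1075 0.7759 0.1060; -0.0053 -0.0987 0.6985]  nu=[2.4148, -4.7965, 3.2168]  x^+=[0.5586, -0.6073, 0.3337]  P^+=[0.0868 0.0409 -0.0100; 0.0409 0.1103 0.0177; -0.0100 0.0177 0.1232]
step 3: x^-=[0.3481, -0.6116, 0.2651]  P^-=[0.1983 0.0583 -0.0298; 0.0583 0.4074 -0.0001; -0.0298 -0.0001 0.4153]  S=[0.3096 -0.0426 -0.0423; -0.0426 0.5238 -0.0329; -0.0423 -0.0329 0.5984]  K=[0.6173 0.0708 0.0023; 0.0831 0.7608 0.1010; -0.0022 -0.1003 0.6888]  nu=[3.2453, 3.8486, -1.1127]  x^+=[2.6216, 2.4740, -0.8947]  P^+=[0.0815 0.0372 -0.0096; 0.0372 0.1071 0.0172; -0.0096 0.0172 0.1214]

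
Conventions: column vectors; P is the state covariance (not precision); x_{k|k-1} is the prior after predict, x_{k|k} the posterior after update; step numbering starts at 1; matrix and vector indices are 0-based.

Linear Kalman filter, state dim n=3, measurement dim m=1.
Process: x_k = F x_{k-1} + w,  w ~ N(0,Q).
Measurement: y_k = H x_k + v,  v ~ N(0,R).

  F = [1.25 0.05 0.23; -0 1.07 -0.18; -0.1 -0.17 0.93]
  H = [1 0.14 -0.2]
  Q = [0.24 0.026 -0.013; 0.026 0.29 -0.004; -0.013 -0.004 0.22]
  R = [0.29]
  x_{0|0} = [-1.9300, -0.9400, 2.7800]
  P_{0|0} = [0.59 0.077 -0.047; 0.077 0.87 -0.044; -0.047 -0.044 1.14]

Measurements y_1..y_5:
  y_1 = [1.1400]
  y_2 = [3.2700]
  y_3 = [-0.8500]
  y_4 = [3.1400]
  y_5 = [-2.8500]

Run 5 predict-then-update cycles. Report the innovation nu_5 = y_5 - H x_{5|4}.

innov = [-6.3750]

step 1: x^-=[-1.8201, -1.5062, 2.9382]  P^-=[1.2059 0.1285 0.0791; 0.1285 1.3399 -0.4073; 0.0791 -0.4073 1.2623]  S=[1.5999]  K=[0.7551; 0.2485; -0.1440]  nu=[3.7586]  x^+=[1.0182, -0.5723, 2.3969]  P^+=[0.2936 -0.1717 0.2531; -0.1717 1.2412 -0.3501; 0.2531 -0.3501 1.2291]
step 2: x^-=[1.7954, -1.0438, 2.2246]  P^-=[0.8829 -0.3281 0.5258; -0.3281 1.8857 -0.7716; 0.5258 -0.7716 1.3796]  S=[1.0061]  K=[0.7274; 0.0897; 0.1410]  nu=[2.0656]  x^+=[3.2979, -0.8585, 2.5157]  P^+=[0.3506 -0.3937 0.4226; -0.3937 1.8776 -0.7844; 0.4226 -0.7844 1.3597]
step 3: x^-=[4.6581, -1.3714, 2.1558]  P^-=[1.0402 -0.7375 0.7795; -0.7375 2.7858 -1.3279; 0.7795 -1.3279 1.6098]  S=[1.0052]  K=[0.7770; -0.0815; 0.2702]  nu=[-4.8850]  x^+=[0.8627, -0.9734, 0.8360]  P^+=[0.4333 -0.6739 0.5684; -0.6739 2.7792 -1.3058; 0.5684 -1.3058 1.5364]
step 4: x^-=[1.2220, -1.1920, 0.8567]  P^-=[1.2179 -1.2277 1.0225; -1.2277 4.0246 -2.0237; 1.0225 -2.0237 1.9177]  S=[1.0241]  K=[0.8217; -0.2534; 0.3473]  nu=[2.2562]  x^+=[3.0760, -1.7638, 1.6401]  P^+=[0.5264 -1.0145 0.7303; -1.0145 3.9589 -1.9336; 0.7303 -1.9336 1.7942]
step 5: x^-=[4.1341, -2.1825, 1.5176]  P^-=[1.4159 -1.8161 1.3098; -1.8161 5.6255 -2.8861; 1.3098 -2.8861 2.3326]  S=[1.0387]  K=[0.8662; -0.4345; 0.4229]  nu=[-6.3750]  x^+=[-1.3880, 0.5875, -1.1783]  P^+=[0.6366 -1.4252 0.9293; -1.4252 5.4294 -2.6952; 0.9293 -2.6952 2.1469]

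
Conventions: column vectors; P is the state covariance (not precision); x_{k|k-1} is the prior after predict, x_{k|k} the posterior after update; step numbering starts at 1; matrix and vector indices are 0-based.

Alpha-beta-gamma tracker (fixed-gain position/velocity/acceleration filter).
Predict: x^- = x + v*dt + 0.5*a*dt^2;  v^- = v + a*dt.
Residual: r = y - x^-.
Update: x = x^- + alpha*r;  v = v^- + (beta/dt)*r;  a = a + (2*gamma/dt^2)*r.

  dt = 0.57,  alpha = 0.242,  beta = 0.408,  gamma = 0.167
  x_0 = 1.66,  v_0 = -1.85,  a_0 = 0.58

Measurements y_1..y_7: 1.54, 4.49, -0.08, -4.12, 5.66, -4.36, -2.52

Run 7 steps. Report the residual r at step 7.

step 1: x_pred=0.6997  r=0.8403  x^+=0.9031  v^+=-0.9179  a^+=1.4438
step 2: x_pred=0.6144  r=3.8756  x^+=1.5523  v^+=2.6792  a^+=5.4280
step 3: x_pred=3.9612  r=-4.0412  x^+=2.9832  v^+=2.8805  a^+=1.2736
step 4: x_pred=4.8320  r=-8.9520  x^+=2.6656  v^+=-2.8013  a^+=-7.9291
step 5: x_pred=-0.2192  r=5.8792  x^+=1.2035  v^+=-3.1126  a^+=-1.8852
step 6: x_pred=-0.8769  r=-3.4831  x^+=-1.7198  v^+=-6.6803  a^+=-5.4659
step 7: x_pred=-6.4155  r=3.8955  x^+=-5.4728  v^+=-7.0075  a^+=-1.4612

resid = 3.8955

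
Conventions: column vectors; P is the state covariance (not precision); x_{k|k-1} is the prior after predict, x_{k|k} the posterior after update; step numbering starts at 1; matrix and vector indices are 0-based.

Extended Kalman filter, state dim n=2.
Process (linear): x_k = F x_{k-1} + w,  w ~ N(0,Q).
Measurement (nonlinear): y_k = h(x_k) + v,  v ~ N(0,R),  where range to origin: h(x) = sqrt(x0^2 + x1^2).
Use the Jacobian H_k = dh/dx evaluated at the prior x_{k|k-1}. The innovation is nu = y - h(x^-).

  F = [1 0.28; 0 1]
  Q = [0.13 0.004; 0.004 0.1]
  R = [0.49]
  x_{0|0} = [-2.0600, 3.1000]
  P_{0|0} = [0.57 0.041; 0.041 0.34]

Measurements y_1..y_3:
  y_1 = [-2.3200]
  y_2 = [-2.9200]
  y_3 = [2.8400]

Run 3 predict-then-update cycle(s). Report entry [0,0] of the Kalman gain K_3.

K[0,0] = -0.6887

step 1: x^-=[-1.1920, 3.1000]  P^-=[0.7496 0.1402; 0.1402 0.4400]  H_jac=[-0.3589 0.9334]  S=[0.8760]  K=[-0.1577; 0.4114]  nu=[-5.6413]  x^+=[-0.3021, 0.7792]  P^+=[0.7278 0.1970; 0.1970 0.2917]
step 2: x^-=[-0.0840, 0.7792]  P^-=[0.9910 0.2827; 0.2827 0.3917]  H_jac=[-0.1071 0.9942]  S=[0.8284]  K=[0.2112; 0.4336]  nu=[-3.7037]  x^+=[-0.8661, -0.8268]  P^+=[0.9541 0.2069; 0.2069 0.2360]
step 3: x^-=[-1.0976, -0.8268]  P^-=[1.2184 0.2770; 0.2770 0.3360]  H_jac=[-0.7987 -0.6017]  S=[1.6552]  K=[-0.6887; -0.2558]  nu=[1.4658]  x^+=[-2.1071, -1.2017]  P^+=[0.4335 -0.0146; -0.0146 0.2277]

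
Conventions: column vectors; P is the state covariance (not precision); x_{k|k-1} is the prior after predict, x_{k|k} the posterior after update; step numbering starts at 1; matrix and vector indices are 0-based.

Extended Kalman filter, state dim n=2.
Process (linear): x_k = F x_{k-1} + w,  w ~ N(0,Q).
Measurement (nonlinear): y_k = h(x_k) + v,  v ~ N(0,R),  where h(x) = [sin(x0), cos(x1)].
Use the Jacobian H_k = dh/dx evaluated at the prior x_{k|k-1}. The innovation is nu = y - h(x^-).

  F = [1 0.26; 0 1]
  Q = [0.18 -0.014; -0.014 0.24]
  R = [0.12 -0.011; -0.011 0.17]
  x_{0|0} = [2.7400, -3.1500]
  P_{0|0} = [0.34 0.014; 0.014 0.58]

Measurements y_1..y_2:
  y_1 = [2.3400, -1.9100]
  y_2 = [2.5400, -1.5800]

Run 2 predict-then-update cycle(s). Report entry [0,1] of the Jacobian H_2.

H_jac[0,1] = 0.0000

step 1: x^-=[1.9210, -3.1500]  P^-=[0.5665 0.1508; 0.1508 0.8200]  H_jac=[-0.3431 0.0000; 0.0000 -0.0084]  S=[0.1867 -0.0106; -0.0106 0.1701]  K=[-1.0452 -0.0724; -0.2804 -0.0580]  nu=[1.4007, -0.9100]  x^+=[0.5229, -3.4900]  P^+=[0.3633 0.0962; 0.0962 0.8051]
step 2: x^-=[-0.3846, -3.4900]  P^-=[0.6477 0.2915; 0.2915 1.0451]  H_jac=[0.9270 0.0000; 0.0000 -0.3414]  S=[0.6766 -0.1033; -0.1033 0.2918]  K=[0.8831 -0.0286; 0.2250 -1.1431]  nu=[2.9151, -0.6401]  x^+=[2.2081, -2.1026]  P^+=[0.1147 0.0427; 0.0427 0.5764]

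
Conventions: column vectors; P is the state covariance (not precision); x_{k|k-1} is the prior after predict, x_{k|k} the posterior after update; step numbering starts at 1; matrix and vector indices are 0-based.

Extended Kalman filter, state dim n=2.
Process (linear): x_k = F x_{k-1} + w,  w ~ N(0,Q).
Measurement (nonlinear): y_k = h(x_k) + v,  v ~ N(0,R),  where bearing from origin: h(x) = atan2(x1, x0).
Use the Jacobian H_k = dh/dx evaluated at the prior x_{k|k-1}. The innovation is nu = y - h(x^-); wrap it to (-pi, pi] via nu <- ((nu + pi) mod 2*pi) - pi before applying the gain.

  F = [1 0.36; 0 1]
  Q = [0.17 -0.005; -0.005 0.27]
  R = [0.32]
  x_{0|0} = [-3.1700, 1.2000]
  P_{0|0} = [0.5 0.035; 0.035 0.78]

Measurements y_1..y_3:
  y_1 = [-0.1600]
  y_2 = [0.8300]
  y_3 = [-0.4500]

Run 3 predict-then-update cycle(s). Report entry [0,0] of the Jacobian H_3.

step 1: x^-=[-2.7380, 1.2000]  P^-=[0.7963 0.3108; 0.3108 1.0500]  H_jac=[-0.1343 -0.3064]  S=[0.4585]  K=[-0.4409; -0.7927]  nu=[-2.8885]  x^+=[-1.4645, 3.4896]  P^+=[0.7072 0.1506; 0.1506 0.7619]
step 2: x^-=[-0.2082, 3.4896]  P^-=[1.0843 0.4199; 0.4199 1.0319]  H_jac=[-0.2855 -0.0170]  S=[0.4128]  K=[-0.7674; -0.3330]  nu=[-0.8004]  x^+=[0.4060, 3.7562]  P^+=[0.8412 0.3144; 0.3144 0.9861]
step 3: x^-=[1.7582, 3.7562]  P^-=[1.3654 0.6644; 0.6644 1.2561]  H_jac=[-0.2184 0.1022]  S=[0.3686]  K=[-0.6247; -0.0453]  nu=[-1.5830]  x^+=[2.7472, 3.8278]  P^+=[1.2215 0.6540; 0.6540 1.2554]

H_jac[0,0] = -0.2184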